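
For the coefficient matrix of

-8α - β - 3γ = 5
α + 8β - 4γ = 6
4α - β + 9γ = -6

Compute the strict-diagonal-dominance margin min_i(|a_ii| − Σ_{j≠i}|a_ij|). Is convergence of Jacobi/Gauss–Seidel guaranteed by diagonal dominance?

3

row 1: |-8| − (1+3) = 4
row 2: |8| − (1+4) = 3
row 3: |9| − (4+1) = 4
minimum over rows = 3 → strictly diagonally dominant (convergence guaranteed)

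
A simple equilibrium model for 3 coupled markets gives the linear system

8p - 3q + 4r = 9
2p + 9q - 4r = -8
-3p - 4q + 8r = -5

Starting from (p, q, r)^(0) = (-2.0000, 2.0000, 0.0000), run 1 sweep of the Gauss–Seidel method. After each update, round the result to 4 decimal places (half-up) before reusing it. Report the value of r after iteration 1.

-0.5747

Iteration 1:
  p = (9 - (-3)·2.0000 - (4)·0.0000) / (8) = 1.8750
  q = (-8 - (2)·1.8750 - (-4)·0.0000) / (9) = -1.3056
  r = (-5 - (-3)·1.8750 - (-4)·-1.3056) / (8) = -0.5747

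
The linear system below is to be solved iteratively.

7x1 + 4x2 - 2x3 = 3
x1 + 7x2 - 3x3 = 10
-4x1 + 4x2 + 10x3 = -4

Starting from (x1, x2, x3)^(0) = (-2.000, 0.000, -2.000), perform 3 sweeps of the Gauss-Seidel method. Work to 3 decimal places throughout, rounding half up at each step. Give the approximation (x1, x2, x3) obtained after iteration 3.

(-0.485, 1.111, -1.038)

Iteration 1:
  x1 = (3 - (4)·0.000 - (-2)·-2.000) / (7) = -0.143
  x2 = (10 - (1)·-0.143 - (-3)·-2.000) / (7) = 0.592
  x3 = (-4 - (-4)·-0.143 - (4)·0.592) / (10) = -0.694
Iteration 2:
  x1 = (3 - (4)·0.592 - (-2)·-0.694) / (7) = -0.108
  x2 = (10 - (1)·-0.108 - (-3)·-0.694) / (7) = 1.147
  x3 = (-4 - (-4)·-0.108 - (4)·1.147) / (10) = -0.902
Iteration 3:
  x1 = (3 - (4)·1.147 - (-2)·-0.902) / (7) = -0.485
  x2 = (10 - (1)·-0.485 - (-3)·-0.902) / (7) = 1.111
  x3 = (-4 - (-4)·-0.485 - (4)·1.111) / (10) = -1.038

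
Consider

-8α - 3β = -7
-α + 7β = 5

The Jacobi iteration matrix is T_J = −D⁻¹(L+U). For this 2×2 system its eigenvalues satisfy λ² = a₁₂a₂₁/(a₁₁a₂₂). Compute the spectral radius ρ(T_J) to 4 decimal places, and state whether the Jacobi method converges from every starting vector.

a₁₂a₂₁/(a₁₁a₂₂) = (-3)·(-1) / ((-8)·(7)) = -0.053571
ρ = √|-0.053571| = √0.053571 = 0.2315
ρ < 1, so Jacobi converges

0.2315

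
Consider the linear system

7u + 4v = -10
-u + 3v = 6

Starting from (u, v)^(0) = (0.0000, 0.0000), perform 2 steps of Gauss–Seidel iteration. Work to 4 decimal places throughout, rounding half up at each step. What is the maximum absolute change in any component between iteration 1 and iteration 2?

0.8707

Iteration 1:
  u = (-10 - (4)·0.0000) / (7) = -1.4286
  v = (6 - (-1)·-1.4286) / (3) = 1.5238
Iteration 2:
  u = (-10 - (4)·1.5238) / (7) = -2.2993
  v = (6 - (-1)·-2.2993) / (3) = 1.2336
Change: (-0.8707, -0.2902) → max |·| = 0.8707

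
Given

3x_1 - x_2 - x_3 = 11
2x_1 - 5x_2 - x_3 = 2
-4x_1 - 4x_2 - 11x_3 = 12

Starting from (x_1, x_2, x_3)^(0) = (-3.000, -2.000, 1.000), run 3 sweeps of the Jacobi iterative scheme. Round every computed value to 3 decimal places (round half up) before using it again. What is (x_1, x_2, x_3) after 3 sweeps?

(3.380, 1.253, -2.581)

Iteration 1:
  x_1 = (11 - (-1)·-2.000 - (-1)·1.000) / (3) = 3.333
  x_2 = (2 - (2)·-3.000 - (-1)·1.000) / (-5) = -1.800
  x_3 = (12 - (-4)·-3.000 - (-4)·-2.000) / (-11) = 0.727
Iteration 2:
  x_1 = (11 - (-1)·-1.800 - (-1)·0.727) / (3) = 3.309
  x_2 = (2 - (2)·3.333 - (-1)·0.727) / (-5) = 0.788
  x_3 = (12 - (-4)·3.333 - (-4)·-1.800) / (-11) = -1.648
Iteration 3:
  x_1 = (11 - (-1)·0.788 - (-1)·-1.648) / (3) = 3.380
  x_2 = (2 - (2)·3.309 - (-1)·-1.648) / (-5) = 1.253
  x_3 = (12 - (-4)·3.309 - (-4)·0.788) / (-11) = -2.581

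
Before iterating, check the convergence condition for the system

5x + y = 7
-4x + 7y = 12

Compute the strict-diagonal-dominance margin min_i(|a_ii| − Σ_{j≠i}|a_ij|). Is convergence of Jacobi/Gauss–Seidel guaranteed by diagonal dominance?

row 1: |5| − (1) = 4
row 2: |7| − (4) = 3
minimum over rows = 3 → strictly diagonally dominant (convergence guaranteed)

3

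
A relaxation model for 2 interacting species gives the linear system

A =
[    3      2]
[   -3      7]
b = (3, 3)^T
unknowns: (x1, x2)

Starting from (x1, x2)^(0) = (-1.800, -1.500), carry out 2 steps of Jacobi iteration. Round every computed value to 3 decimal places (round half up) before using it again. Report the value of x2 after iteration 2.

Iteration 1:
  x1 = (3 - (2)·-1.500) / (3) = 2.000
  x2 = (3 - (-3)·-1.800) / (7) = -0.343
Iteration 2:
  x1 = (3 - (2)·-0.343) / (3) = 1.229
  x2 = (3 - (-3)·2.000) / (7) = 1.286

1.286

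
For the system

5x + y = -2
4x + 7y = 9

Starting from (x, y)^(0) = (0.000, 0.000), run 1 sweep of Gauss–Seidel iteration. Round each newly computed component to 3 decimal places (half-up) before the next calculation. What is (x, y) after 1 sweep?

Iteration 1:
  x = (-2 - (1)·0.000) / (5) = -0.400
  y = (9 - (4)·-0.400) / (7) = 1.514

(-0.400, 1.514)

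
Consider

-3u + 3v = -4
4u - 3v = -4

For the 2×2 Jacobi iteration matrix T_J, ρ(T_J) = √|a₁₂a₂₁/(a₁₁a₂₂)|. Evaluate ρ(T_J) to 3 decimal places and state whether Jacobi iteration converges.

a₁₂a₂₁/(a₁₁a₂₂) = (3)·(4) / ((-3)·(-3)) = 1.333333
ρ = √|1.333333| = √1.333333 = 1.155
ρ > 1, so Jacobi diverges

1.155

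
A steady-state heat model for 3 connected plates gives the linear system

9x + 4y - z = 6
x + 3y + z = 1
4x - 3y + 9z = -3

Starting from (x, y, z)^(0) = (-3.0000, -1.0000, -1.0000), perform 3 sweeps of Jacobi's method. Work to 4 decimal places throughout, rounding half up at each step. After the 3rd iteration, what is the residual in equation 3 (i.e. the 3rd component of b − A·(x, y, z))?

Iteration 1:
  x = (6 - (4)·-1.0000 - (-1)·-1.0000) / (9) = 1.0000
  y = (1 - (1)·-3.0000 - (1)·-1.0000) / (3) = 1.6667
  z = (-3 - (4)·-3.0000 - (-3)·-1.0000) / (9) = 0.6667
Iteration 2:
  x = (6 - (4)·1.6667 - (-1)·0.6667) / (9) = 0.0000
  y = (1 - (1)·1.0000 - (1)·0.6667) / (3) = -0.2222
  z = (-3 - (4)·1.0000 - (-3)·1.6667) / (9) = -0.2222
Iteration 3:
  x = (6 - (4)·-0.2222 - (-1)·-0.2222) / (9) = 0.7407
  y = (1 - (1)·0.0000 - (1)·-0.2222) / (3) = 0.4074
  z = (-3 - (4)·0.0000 - (-3)·-0.2222) / (9) = -0.4074
Residual b − A·x = (-2.7033, -0.5555, -1.0740)

-1.0740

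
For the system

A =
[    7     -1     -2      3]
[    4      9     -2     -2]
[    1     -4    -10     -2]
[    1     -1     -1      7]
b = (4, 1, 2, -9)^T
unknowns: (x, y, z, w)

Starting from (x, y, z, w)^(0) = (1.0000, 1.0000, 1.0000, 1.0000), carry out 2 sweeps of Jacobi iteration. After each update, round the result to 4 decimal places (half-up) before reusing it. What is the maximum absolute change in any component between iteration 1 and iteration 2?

0.7413

Iteration 1:
  x = (4 - (-1)·1.0000 - (-2)·1.0000 - (3)·1.0000) / (7) = 0.5714
  y = (1 - (4)·1.0000 - (-2)·1.0000 - (-2)·1.0000) / (9) = 0.1111
  z = (2 - (1)·1.0000 - (-4)·1.0000 - (-2)·1.0000) / (-10) = -0.7000
  w = (-9 - (1)·1.0000 - (-1)·1.0000 - (-1)·1.0000) / (7) = -1.1429
Iteration 2:
  x = (4 - (-1)·0.1111 - (-2)·-0.7000 - (3)·-1.1429) / (7) = 0.8771
  y = (1 - (4)·0.5714 - (-2)·-0.7000 - (-2)·-1.1429) / (9) = -0.5524
  z = (2 - (1)·0.5714 - (-4)·0.1111 - (-2)·-1.1429) / (-10) = 0.0413
  w = (-9 - (1)·0.5714 - (-1)·0.1111 - (-1)·-0.7000) / (7) = -1.4515
Change: (0.3057, -0.6635, 0.7413, -0.3086) → max |·| = 0.7413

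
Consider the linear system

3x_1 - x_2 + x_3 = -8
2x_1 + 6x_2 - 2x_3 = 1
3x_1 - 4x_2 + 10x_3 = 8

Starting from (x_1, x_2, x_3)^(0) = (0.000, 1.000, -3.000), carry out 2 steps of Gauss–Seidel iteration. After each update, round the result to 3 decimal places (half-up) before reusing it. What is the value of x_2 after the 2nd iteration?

1.563

Iteration 1:
  x_1 = (-8 - (-1)·1.000 - (1)·-3.000) / (3) = -1.333
  x_2 = (1 - (2)·-1.333 - (-2)·-3.000) / (6) = -0.389
  x_3 = (8 - (3)·-1.333 - (-4)·-0.389) / (10) = 1.044
Iteration 2:
  x_1 = (-8 - (-1)·-0.389 - (1)·1.044) / (3) = -3.144
  x_2 = (1 - (2)·-3.144 - (-2)·1.044) / (6) = 1.563
  x_3 = (8 - (3)·-3.144 - (-4)·1.563) / (10) = 2.368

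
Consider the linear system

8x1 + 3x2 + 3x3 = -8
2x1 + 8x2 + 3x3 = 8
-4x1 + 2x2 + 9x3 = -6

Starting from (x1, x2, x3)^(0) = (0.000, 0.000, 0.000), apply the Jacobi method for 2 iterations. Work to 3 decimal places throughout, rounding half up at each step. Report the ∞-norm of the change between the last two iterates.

0.666

Iteration 1:
  x1 = (-8 - (3)·0.000 - (3)·0.000) / (8) = -1.000
  x2 = (8 - (2)·0.000 - (3)·0.000) / (8) = 1.000
  x3 = (-6 - (-4)·0.000 - (2)·0.000) / (9) = -0.667
Iteration 2:
  x1 = (-8 - (3)·1.000 - (3)·-0.667) / (8) = -1.125
  x2 = (8 - (2)·-1.000 - (3)·-0.667) / (8) = 1.500
  x3 = (-6 - (-4)·-1.000 - (2)·1.000) / (9) = -1.333
Change: (-0.125, 0.500, -0.666) → max |·| = 0.666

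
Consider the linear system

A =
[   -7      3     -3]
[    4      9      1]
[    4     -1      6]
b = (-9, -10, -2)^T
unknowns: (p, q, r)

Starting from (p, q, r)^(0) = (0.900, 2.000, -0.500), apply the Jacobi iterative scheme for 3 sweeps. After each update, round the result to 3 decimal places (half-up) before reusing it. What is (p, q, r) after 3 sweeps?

Iteration 1:
  p = (-9 - (3)·2.000 - (-3)·-0.500) / (-7) = 2.357
  q = (-10 - (4)·0.900 - (1)·-0.500) / (9) = -1.456
  r = (-2 - (4)·0.900 - (-1)·2.000) / (6) = -0.600
Iteration 2:
  p = (-9 - (3)·-1.456 - (-3)·-0.600) / (-7) = 0.919
  q = (-10 - (4)·2.357 - (1)·-0.600) / (9) = -2.092
  r = (-2 - (4)·2.357 - (-1)·-1.456) / (6) = -2.147
Iteration 3:
  p = (-9 - (3)·-2.092 - (-3)·-2.147) / (-7) = 1.309
  q = (-10 - (4)·0.919 - (1)·-2.147) / (9) = -1.281
  r = (-2 - (4)·0.919 - (-1)·-2.092) / (6) = -1.295

(1.309, -1.281, -1.295)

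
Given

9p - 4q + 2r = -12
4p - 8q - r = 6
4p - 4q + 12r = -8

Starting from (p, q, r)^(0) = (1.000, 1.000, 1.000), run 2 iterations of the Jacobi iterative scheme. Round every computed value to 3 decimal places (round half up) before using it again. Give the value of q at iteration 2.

Iteration 1:
  p = (-12 - (-4)·1.000 - (2)·1.000) / (9) = -1.111
  q = (6 - (4)·1.000 - (-1)·1.000) / (-8) = -0.375
  r = (-8 - (4)·1.000 - (-4)·1.000) / (12) = -0.667
Iteration 2:
  p = (-12 - (-4)·-0.375 - (2)·-0.667) / (9) = -1.352
  q = (6 - (4)·-1.111 - (-1)·-0.667) / (-8) = -1.222
  r = (-8 - (4)·-1.111 - (-4)·-0.375) / (12) = -0.421

-1.222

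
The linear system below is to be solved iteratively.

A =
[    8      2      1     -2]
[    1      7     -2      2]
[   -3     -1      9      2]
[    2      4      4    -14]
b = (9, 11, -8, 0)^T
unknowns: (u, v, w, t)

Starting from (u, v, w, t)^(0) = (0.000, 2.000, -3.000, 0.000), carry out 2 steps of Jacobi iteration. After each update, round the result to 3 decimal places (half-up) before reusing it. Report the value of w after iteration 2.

-0.413

Iteration 1:
  u = (9 - (2)·2.000 - (1)·-3.000 - (-2)·0.000) / (8) = 1.000
  v = (11 - (1)·0.000 - (-2)·-3.000 - (2)·0.000) / (7) = 0.714
  w = (-8 - (-3)·0.000 - (-1)·2.000 - (2)·0.000) / (9) = -0.667
  t = (0 - (2)·0.000 - (4)·2.000 - (4)·-3.000) / (-14) = -0.286
Iteration 2:
  u = (9 - (2)·0.714 - (1)·-0.667 - (-2)·-0.286) / (8) = 0.958
  v = (11 - (1)·1.000 - (-2)·-0.667 - (2)·-0.286) / (7) = 1.320
  w = (-8 - (-3)·1.000 - (-1)·0.714 - (2)·-0.286) / (9) = -0.413
  t = (0 - (2)·1.000 - (4)·0.714 - (4)·-0.667) / (-14) = 0.156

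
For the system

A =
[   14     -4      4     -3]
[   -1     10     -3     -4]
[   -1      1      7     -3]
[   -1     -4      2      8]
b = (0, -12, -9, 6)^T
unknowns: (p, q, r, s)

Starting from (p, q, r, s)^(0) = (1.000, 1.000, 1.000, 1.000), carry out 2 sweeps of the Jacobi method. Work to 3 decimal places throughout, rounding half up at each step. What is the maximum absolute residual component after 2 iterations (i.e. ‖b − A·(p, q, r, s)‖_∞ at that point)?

Iteration 1:
  p = (0 - (-4)·1.000 - (4)·1.000 - (-3)·1.000) / (14) = 0.214
  q = (-12 - (-1)·1.000 - (-3)·1.000 - (-4)·1.000) / (10) = -0.400
  r = (-9 - (-1)·1.000 - (1)·1.000 - (-3)·1.000) / (7) = -0.857
  s = (6 - (-1)·1.000 - (-4)·1.000 - (2)·1.000) / (8) = 1.125
Iteration 2:
  p = (0 - (-4)·-0.400 - (4)·-0.857 - (-3)·1.125) / (14) = 0.372
  q = (-12 - (-1)·0.214 - (-3)·-0.857 - (-4)·1.125) / (10) = -0.986
  r = (-9 - (-1)·0.214 - (1)·-0.400 - (-3)·1.125) / (7) = -0.716
  s = (6 - (-1)·0.214 - (-4)·-0.400 - (2)·-0.857) / (8) = 0.791
Residual b − A·x = (-3.915, -0.752, -0.257, -2.468); ∞-norm = 3.915

3.915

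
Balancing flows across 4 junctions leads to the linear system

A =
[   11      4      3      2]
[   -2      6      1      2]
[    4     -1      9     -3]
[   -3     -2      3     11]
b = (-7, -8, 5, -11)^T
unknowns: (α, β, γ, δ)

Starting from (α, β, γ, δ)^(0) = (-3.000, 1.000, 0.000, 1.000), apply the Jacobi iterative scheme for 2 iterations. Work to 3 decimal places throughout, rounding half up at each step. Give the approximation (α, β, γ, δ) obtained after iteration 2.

(-0.005, -1.571, 0.239, -2.444)

Iteration 1:
  α = (-7 - (4)·1.000 - (3)·0.000 - (2)·1.000) / (11) = -1.182
  β = (-8 - (-2)·-3.000 - (1)·0.000 - (2)·1.000) / (6) = -2.667
  γ = (5 - (4)·-3.000 - (-1)·1.000 - (-3)·1.000) / (9) = 2.333
  δ = (-11 - (-3)·-3.000 - (-2)·1.000 - (3)·0.000) / (11) = -1.636
Iteration 2:
  α = (-7 - (4)·-2.667 - (3)·2.333 - (2)·-1.636) / (11) = -0.005
  β = (-8 - (-2)·-1.182 - (1)·2.333 - (2)·-1.636) / (6) = -1.571
  γ = (5 - (4)·-1.182 - (-1)·-2.667 - (-3)·-1.636) / (9) = 0.239
  δ = (-11 - (-3)·-1.182 - (-2)·-2.667 - (3)·2.333) / (11) = -2.444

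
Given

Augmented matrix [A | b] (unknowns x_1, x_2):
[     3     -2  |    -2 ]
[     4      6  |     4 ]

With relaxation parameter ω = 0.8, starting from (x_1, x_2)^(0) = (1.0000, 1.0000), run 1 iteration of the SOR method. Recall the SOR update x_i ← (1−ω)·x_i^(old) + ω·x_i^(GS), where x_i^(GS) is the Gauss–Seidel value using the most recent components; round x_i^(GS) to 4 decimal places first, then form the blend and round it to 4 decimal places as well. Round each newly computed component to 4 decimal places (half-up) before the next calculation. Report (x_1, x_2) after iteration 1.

(0.2000, 0.6266)

Iteration 1:
  x_1: GS value = (-2 - (-2)·1.0000) / (3) = 0.0000;  x_1 ← (1−ω)·1.0000 + ω·0.0000 = 0.2000
  x_2: GS value = (4 - (4)·0.2000) / (6) = 0.5333;  x_2 ← (1−ω)·1.0000 + ω·0.5333 = 0.6266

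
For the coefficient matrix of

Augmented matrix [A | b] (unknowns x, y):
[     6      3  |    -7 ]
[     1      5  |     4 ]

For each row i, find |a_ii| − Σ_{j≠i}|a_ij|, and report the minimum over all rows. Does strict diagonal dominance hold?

row 1: |6| − (3) = 3
row 2: |5| − (1) = 4
minimum over rows = 3 → strictly diagonally dominant (convergence guaranteed)

3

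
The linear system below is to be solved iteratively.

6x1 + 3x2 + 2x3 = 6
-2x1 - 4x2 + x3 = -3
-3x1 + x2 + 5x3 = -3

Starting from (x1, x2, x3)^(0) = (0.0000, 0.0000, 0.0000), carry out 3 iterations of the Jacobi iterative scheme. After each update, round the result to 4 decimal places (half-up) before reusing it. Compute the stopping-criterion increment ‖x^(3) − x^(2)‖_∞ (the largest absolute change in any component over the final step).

0.2000

Iteration 1:
  x1 = (6 - (3)·0.0000 - (2)·0.0000) / (6) = 1.0000
  x2 = (-3 - (-2)·0.0000 - (1)·0.0000) / (-4) = 0.7500
  x3 = (-3 - (-3)·0.0000 - (1)·0.0000) / (5) = -0.6000
Iteration 2:
  x1 = (6 - (3)·0.7500 - (2)·-0.6000) / (6) = 0.8250
  x2 = (-3 - (-2)·1.0000 - (1)·-0.6000) / (-4) = 0.1000
  x3 = (-3 - (-3)·1.0000 - (1)·0.7500) / (5) = -0.1500
Iteration 3:
  x1 = (6 - (3)·0.1000 - (2)·-0.1500) / (6) = 1.0000
  x2 = (-3 - (-2)·0.8250 - (1)·-0.1500) / (-4) = 0.3000
  x3 = (-3 - (-3)·0.8250 - (1)·0.1000) / (5) = -0.1250
Change: (0.1750, 0.2000, 0.0250) → max |·| = 0.2000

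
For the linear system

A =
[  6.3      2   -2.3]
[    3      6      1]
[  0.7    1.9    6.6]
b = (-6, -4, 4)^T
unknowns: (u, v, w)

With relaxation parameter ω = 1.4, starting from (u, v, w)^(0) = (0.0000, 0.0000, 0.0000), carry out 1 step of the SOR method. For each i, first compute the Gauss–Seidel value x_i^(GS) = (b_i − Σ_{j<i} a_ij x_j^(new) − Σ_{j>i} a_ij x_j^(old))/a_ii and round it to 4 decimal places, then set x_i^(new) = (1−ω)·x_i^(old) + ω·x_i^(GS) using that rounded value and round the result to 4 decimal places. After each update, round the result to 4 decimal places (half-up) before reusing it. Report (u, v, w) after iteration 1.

(-1.3334, 0.0000, 1.0465)

Iteration 1:
  u: GS value = (-6 - (2)·0.0000 - (-2.3)·0.0000) / (6.3) = -0.9524;  u ← (1−ω)·0.0000 + ω·-0.9524 = -1.3334
  v: GS value = (-4 - (3)·-1.3334 - (1)·0.0000) / (6) = 0.0000;  v ← (1−ω)·0.0000 + ω·0.0000 = 0.0000
  w: GS value = (4 - (0.7)·-1.3334 - (1.9)·0.0000) / (6.6) = 0.7475;  w ← (1−ω)·0.0000 + ω·0.7475 = 1.0465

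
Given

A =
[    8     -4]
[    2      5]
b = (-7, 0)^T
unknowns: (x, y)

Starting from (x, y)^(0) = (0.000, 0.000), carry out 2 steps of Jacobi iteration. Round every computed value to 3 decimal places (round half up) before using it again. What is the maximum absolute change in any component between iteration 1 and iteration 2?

0.350

Iteration 1:
  x = (-7 - (-4)·0.000) / (8) = -0.875
  y = (0 - (2)·0.000) / (5) = 0.000
Iteration 2:
  x = (-7 - (-4)·0.000) / (8) = -0.875
  y = (0 - (2)·-0.875) / (5) = 0.350
Change: (0.000, 0.350) → max |·| = 0.350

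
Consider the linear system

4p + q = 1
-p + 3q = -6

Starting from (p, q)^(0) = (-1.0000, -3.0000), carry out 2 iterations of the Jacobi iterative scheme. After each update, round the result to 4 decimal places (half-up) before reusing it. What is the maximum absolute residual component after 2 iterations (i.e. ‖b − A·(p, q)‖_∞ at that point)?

0.6665

Iteration 1:
  p = (1 - (1)·-3.0000) / (4) = 1.0000
  q = (-6 - (-1)·-1.0000) / (3) = -2.3333
Iteration 2:
  p = (1 - (1)·-2.3333) / (4) = 0.8333
  q = (-6 - (-1)·1.0000) / (3) = -1.6667
Residual b − A·x = (-0.6665, -0.1666); ∞-norm = 0.6665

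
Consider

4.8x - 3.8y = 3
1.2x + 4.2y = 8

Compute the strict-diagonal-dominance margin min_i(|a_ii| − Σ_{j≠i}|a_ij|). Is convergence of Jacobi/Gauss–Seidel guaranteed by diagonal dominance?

row 1: |4.8| − (3.8) = 1
row 2: |4.2| − (1.2) = 3
minimum over rows = 1 → strictly diagonally dominant (convergence guaranteed)

1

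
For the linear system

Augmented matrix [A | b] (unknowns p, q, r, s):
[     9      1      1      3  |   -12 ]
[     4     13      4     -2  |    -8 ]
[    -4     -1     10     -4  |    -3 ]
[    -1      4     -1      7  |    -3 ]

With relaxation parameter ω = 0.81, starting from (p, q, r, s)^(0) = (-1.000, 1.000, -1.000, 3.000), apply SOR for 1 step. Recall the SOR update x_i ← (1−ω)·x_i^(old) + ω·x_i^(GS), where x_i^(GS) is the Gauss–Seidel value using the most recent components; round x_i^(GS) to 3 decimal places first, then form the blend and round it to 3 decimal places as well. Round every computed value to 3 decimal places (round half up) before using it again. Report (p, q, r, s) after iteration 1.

Iteration 1:
  p: GS value = (-12 - (1)·1.000 - (1)·-1.000 - (3)·3.000) / (9) = -2.333;  p ← (1−ω)·-1.000 + ω·-2.333 = -2.080
  q: GS value = (-8 - (4)·-2.080 - (4)·-1.000 - (-2)·3.000) / (13) = 0.794;  q ← (1−ω)·1.000 + ω·0.794 = 0.833
  r: GS value = (-3 - (-4)·-2.080 - (-1)·0.833 - (-4)·3.000) / (10) = 0.151;  r ← (1−ω)·-1.000 + ω·0.151 = -0.068
  s: GS value = (-3 - (-1)·-2.080 - (4)·0.833 - (-1)·-0.068) / (7) = -1.211;  s ← (1−ω)·3.000 + ω·-1.211 = -0.411

(-2.080, 0.833, -0.068, -0.411)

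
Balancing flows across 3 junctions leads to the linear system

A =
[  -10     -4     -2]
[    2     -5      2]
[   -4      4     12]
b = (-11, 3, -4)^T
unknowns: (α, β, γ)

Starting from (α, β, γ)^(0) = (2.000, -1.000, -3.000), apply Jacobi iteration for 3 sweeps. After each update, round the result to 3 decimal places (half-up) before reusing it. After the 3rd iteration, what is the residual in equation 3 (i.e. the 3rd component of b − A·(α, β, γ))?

Iteration 1:
  α = (-11 - (-4)·-1.000 - (-2)·-3.000) / (-10) = 2.100
  β = (3 - (2)·2.000 - (2)·-3.000) / (-5) = -1.000
  γ = (-4 - (-4)·2.000 - (4)·-1.000) / (12) = 0.667
Iteration 2:
  α = (-11 - (-4)·-1.000 - (-2)·0.667) / (-10) = 1.367
  β = (3 - (2)·2.100 - (2)·0.667) / (-5) = 0.507
  γ = (-4 - (-4)·2.100 - (4)·-1.000) / (12) = 0.700
Iteration 3:
  α = (-11 - (-4)·0.507 - (-2)·0.700) / (-10) = 0.757
  β = (3 - (2)·1.367 - (2)·0.700) / (-5) = 0.227
  γ = (-4 - (-4)·1.367 - (4)·0.507) / (12) = -0.047
Residual b − A·x = (-2.616, 2.715, -1.316)

-1.316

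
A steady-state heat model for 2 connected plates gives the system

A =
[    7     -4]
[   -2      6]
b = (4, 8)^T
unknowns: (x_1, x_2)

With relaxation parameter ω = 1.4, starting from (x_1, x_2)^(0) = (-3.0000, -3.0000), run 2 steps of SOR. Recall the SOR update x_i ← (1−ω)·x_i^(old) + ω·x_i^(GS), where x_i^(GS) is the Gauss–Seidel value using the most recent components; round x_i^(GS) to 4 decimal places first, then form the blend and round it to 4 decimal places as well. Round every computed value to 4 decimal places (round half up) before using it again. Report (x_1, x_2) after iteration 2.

(3.2640, 2.2378)

Iteration 1:
  x_1: GS value = (4 - (-4)·-3.0000) / (7) = -1.1429;  x_1 ← (1−ω)·-3.0000 + ω·-1.1429 = -0.4001
  x_2: GS value = (8 - (-2)·-0.4001) / (6) = 1.2000;  x_2 ← (1−ω)·-3.0000 + ω·1.2000 = 2.8800
Iteration 2:
  x_1: GS value = (4 - (-4)·2.8800) / (7) = 2.2171;  x_1 ← (1−ω)·-0.4001 + ω·2.2171 = 3.2640
  x_2: GS value = (8 - (-2)·3.2640) / (6) = 2.4213;  x_2 ← (1−ω)·2.8800 + ω·2.4213 = 2.2378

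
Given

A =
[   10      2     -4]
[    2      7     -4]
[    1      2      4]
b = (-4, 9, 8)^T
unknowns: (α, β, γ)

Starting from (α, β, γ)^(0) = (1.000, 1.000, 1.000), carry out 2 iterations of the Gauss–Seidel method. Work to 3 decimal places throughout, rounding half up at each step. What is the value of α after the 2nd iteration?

-0.346

Iteration 1:
  α = (-4 - (2)·1.000 - (-4)·1.000) / (10) = -0.200
  β = (9 - (2)·-0.200 - (-4)·1.000) / (7) = 1.914
  γ = (8 - (1)·-0.200 - (2)·1.914) / (4) = 1.093
Iteration 2:
  α = (-4 - (2)·1.914 - (-4)·1.093) / (10) = -0.346
  β = (9 - (2)·-0.346 - (-4)·1.093) / (7) = 2.009
  γ = (8 - (1)·-0.346 - (2)·2.009) / (4) = 1.082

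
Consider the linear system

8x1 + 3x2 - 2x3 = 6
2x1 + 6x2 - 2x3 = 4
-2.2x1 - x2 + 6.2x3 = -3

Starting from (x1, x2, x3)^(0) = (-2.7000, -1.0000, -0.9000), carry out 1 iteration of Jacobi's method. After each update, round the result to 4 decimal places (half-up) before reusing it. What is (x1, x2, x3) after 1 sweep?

(0.9000, 1.2667, -1.6032)

Iteration 1:
  x1 = (6 - (3)·-1.0000 - (-2)·-0.9000) / (8) = 0.9000
  x2 = (4 - (2)·-2.7000 - (-2)·-0.9000) / (6) = 1.2667
  x3 = (-3 - (-2.2)·-2.7000 - (-1)·-1.0000) / (6.2) = -1.6032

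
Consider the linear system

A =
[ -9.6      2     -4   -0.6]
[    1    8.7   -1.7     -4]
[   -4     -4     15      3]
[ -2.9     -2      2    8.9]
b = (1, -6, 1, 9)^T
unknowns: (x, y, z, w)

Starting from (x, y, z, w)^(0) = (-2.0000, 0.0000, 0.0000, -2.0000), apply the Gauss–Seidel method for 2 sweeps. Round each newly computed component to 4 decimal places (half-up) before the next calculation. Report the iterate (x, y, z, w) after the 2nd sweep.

(-0.4980, -0.3270, -0.2826, 0.8390)

Iteration 1:
  x = (1 - (2)·0.0000 - (-4)·0.0000 - (-0.6)·-2.0000) / (-9.6) = 0.0208
  y = (-6 - (1)·0.0208 - (-1.7)·0.0000 - (-4)·-2.0000) / (8.7) = -1.6116
  z = (1 - (-4)·0.0208 - (-4)·-1.6116 - (3)·-2.0000) / (15) = 0.0425
  w = (9 - (-2.9)·0.0208 - (-2)·-1.6116 - (2)·0.0425) / (8.9) = 0.6463
Iteration 2:
  x = (1 - (2)·-1.6116 - (-4)·0.0425 - (-0.6)·0.6463) / (-9.6) = -0.4980
  y = (-6 - (1)·-0.4980 - (-1.7)·0.0425 - (-4)·0.6463) / (8.7) = -0.3270
  z = (1 - (-4)·-0.4980 - (-4)·-0.3270 - (3)·0.6463) / (15) = -0.2826
  w = (9 - (-2.9)·-0.4980 - (-2)·-0.3270 - (2)·-0.2826) / (8.9) = 0.8390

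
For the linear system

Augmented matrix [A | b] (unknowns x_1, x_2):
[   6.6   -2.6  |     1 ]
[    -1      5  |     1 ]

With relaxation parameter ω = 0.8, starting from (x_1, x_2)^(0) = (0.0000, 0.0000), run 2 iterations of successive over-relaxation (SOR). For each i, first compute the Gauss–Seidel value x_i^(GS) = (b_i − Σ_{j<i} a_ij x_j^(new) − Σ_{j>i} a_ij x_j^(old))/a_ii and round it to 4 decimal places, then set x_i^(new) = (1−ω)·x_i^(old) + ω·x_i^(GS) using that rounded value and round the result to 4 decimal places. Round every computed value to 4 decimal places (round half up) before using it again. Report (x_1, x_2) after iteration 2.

Iteration 1:
  x_1: GS value = (1 - (-2.6)·0.0000) / (6.6) = 0.1515;  x_1 ← (1−ω)·0.0000 + ω·0.1515 = 0.1212
  x_2: GS value = (1 - (-1)·0.1212) / (5) = 0.2242;  x_2 ← (1−ω)·0.0000 + ω·0.2242 = 0.1794
Iteration 2:
  x_1: GS value = (1 - (-2.6)·0.1794) / (6.6) = 0.2222;  x_1 ← (1−ω)·0.1212 + ω·0.2222 = 0.2020
  x_2: GS value = (1 - (-1)·0.2020) / (5) = 0.2404;  x_2 ← (1−ω)·0.1794 + ω·0.2404 = 0.2282

(0.2020, 0.2282)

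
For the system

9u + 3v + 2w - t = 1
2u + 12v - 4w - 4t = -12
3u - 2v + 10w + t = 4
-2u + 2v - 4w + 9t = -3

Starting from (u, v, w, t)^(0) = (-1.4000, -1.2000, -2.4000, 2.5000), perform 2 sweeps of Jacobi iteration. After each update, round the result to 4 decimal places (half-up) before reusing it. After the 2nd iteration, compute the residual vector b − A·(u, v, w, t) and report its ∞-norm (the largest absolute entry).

Iteration 1:
  u = (1 - (3)·-1.2000 - (2)·-2.4000 - (-1)·2.5000) / (9) = 1.3222
  v = (-12 - (2)·-1.4000 - (-4)·-2.4000 - (-4)·2.5000) / (12) = -0.7333
  w = (4 - (3)·-1.4000 - (-2)·-1.2000 - (1)·2.5000) / (10) = 0.3300
  t = (-3 - (-2)·-1.4000 - (2)·-1.2000 - (-4)·-2.4000) / (9) = -1.4444
Iteration 2:
  u = (1 - (3)·-0.7333 - (2)·0.3300 - (-1)·-1.4444) / (9) = 0.1217
  v = (-12 - (2)·1.3222 - (-4)·0.3300 - (-4)·-1.4444) / (12) = -1.5918
  w = (4 - (3)·1.3222 - (-2)·-0.7333 - (1)·-1.4444) / (10) = 0.0011
  t = (-3 - (-2)·1.3222 - (2)·-0.7333 - (-4)·0.3300) / (9) = 0.2701
Residual b − A·x = (4.9480, 7.9430, 0.1702, -1.9995); ∞-norm = 7.9430

7.9430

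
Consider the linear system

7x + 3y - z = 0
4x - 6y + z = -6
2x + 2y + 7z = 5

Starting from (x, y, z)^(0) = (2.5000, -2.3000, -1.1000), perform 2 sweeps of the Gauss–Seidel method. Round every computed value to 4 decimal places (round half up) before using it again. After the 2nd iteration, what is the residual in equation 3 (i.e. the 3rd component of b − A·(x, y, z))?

-0.0002

Iteration 1:
  x = (0 - (3)·-2.3000 - (-1)·-1.1000) / (7) = 0.8286
  y = (-6 - (4)·0.8286 - (1)·-1.1000) / (-6) = 1.3691
  z = (5 - (2)·0.8286 - (2)·1.3691) / (7) = 0.0864
Iteration 2:
  x = (0 - (3)·1.3691 - (-1)·0.0864) / (7) = -0.5744
  y = (-6 - (4)·-0.5744 - (1)·0.0864) / (-6) = 0.6315
  z = (5 - (2)·-0.5744 - (2)·0.6315) / (7) = 0.6980
Residual b − A·x = (2.8243, -0.6114, -0.0002)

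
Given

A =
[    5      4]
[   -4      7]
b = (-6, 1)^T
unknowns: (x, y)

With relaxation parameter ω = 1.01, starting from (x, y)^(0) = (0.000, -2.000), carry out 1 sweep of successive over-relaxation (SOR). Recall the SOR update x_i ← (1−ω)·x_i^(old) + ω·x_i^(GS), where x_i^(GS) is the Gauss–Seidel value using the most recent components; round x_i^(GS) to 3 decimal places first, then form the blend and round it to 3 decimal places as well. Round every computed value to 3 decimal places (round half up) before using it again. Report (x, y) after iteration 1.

Iteration 1:
  x: GS value = (-6 - (4)·-2.000) / (5) = 0.400;  x ← (1−ω)·0.000 + ω·0.400 = 0.404
  y: GS value = (1 - (-4)·0.404) / (7) = 0.374;  y ← (1−ω)·-2.000 + ω·0.374 = 0.398

(0.404, 0.398)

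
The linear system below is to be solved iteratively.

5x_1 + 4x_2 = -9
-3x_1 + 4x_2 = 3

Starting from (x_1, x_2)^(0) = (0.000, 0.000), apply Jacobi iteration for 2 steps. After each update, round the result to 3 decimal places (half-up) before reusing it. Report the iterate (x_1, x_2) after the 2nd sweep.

Iteration 1:
  x_1 = (-9 - (4)·0.000) / (5) = -1.800
  x_2 = (3 - (-3)·0.000) / (4) = 0.750
Iteration 2:
  x_1 = (-9 - (4)·0.750) / (5) = -2.400
  x_2 = (3 - (-3)·-1.800) / (4) = -0.600

(-2.400, -0.600)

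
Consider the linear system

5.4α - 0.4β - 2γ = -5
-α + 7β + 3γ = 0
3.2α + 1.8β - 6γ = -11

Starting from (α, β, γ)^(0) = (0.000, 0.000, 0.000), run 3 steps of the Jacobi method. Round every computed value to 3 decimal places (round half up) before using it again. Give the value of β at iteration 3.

-0.609

Iteration 1:
  α = (-5 - (-0.4)·0.000 - (-2)·0.000) / (5.4) = -0.926
  β = (0 - (-1)·0.000 - (3)·0.000) / (7) = 0.000
  γ = (-11 - (3.2)·0.000 - (1.8)·0.000) / (-6) = 1.833
Iteration 2:
  α = (-5 - (-0.4)·0.000 - (-2)·1.833) / (5.4) = -0.247
  β = (0 - (-1)·-0.926 - (3)·1.833) / (7) = -0.918
  γ = (-11 - (3.2)·-0.926 - (1.8)·0.000) / (-6) = 1.339
Iteration 3:
  α = (-5 - (-0.4)·-0.918 - (-2)·1.339) / (5.4) = -0.498
  β = (0 - (-1)·-0.247 - (3)·1.339) / (7) = -0.609
  γ = (-11 - (3.2)·-0.247 - (1.8)·-0.918) / (-6) = 1.426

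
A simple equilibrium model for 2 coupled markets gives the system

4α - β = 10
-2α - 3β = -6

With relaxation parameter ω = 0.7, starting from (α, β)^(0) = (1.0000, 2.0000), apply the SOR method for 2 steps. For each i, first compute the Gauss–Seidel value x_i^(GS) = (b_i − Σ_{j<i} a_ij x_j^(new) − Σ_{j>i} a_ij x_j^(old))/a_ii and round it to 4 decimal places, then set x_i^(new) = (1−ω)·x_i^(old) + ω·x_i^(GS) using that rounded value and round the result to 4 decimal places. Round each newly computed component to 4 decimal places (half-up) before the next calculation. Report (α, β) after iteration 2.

(2.6240, 0.4395)

Iteration 1:
  α: GS value = (10 - (-1)·2.0000) / (4) = 3.0000;  α ← (1−ω)·1.0000 + ω·3.0000 = 2.4000
  β: GS value = (-6 - (-2)·2.4000) / (-3) = 0.4000;  β ← (1−ω)·2.0000 + ω·0.4000 = 0.8800
Iteration 2:
  α: GS value = (10 - (-1)·0.8800) / (4) = 2.7200;  α ← (1−ω)·2.4000 + ω·2.7200 = 2.6240
  β: GS value = (-6 - (-2)·2.6240) / (-3) = 0.2507;  β ← (1−ω)·0.8800 + ω·0.2507 = 0.4395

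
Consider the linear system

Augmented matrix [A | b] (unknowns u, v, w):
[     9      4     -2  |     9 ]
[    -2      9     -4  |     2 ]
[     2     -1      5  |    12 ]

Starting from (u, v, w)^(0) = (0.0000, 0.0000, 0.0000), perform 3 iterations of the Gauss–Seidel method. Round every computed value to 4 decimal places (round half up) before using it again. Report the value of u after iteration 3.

Iteration 1:
  u = (9 - (4)·0.0000 - (-2)·0.0000) / (9) = 1.0000
  v = (2 - (-2)·1.0000 - (-4)·0.0000) / (9) = 0.4444
  w = (12 - (2)·1.0000 - (-1)·0.4444) / (5) = 2.0889
Iteration 2:
  u = (9 - (4)·0.4444 - (-2)·2.0889) / (9) = 1.2667
  v = (2 - (-2)·1.2667 - (-4)·2.0889) / (9) = 1.4321
  w = (12 - (2)·1.2667 - (-1)·1.4321) / (5) = 2.1797
Iteration 3:
  u = (9 - (4)·1.4321 - (-2)·2.1797) / (9) = 0.8479
  v = (2 - (-2)·0.8479 - (-4)·2.1797) / (9) = 1.3794
  w = (12 - (2)·0.8479 - (-1)·1.3794) / (5) = 2.3367

0.8479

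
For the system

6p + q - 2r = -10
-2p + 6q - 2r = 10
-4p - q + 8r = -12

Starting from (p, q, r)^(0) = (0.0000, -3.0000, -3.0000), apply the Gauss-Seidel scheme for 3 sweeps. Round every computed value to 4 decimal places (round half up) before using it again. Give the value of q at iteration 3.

-0.1157

Iteration 1:
  p = (-10 - (1)·-3.0000 - (-2)·-3.0000) / (6) = -2.1667
  q = (10 - (-2)·-2.1667 - (-2)·-3.0000) / (6) = -0.0556
  r = (-12 - (-4)·-2.1667 - (-1)·-0.0556) / (8) = -2.5903
Iteration 2:
  p = (-10 - (1)·-0.0556 - (-2)·-2.5903) / (6) = -2.5208
  q = (10 - (-2)·-2.5208 - (-2)·-2.5903) / (6) = -0.0370
  r = (-12 - (-4)·-2.5208 - (-1)·-0.0370) / (8) = -2.7650
Iteration 3:
  p = (-10 - (1)·-0.0370 - (-2)·-2.7650) / (6) = -2.5822
  q = (10 - (-2)·-2.5822 - (-2)·-2.7650) / (6) = -0.1157
  r = (-12 - (-4)·-2.5822 - (-1)·-0.1157) / (8) = -2.8056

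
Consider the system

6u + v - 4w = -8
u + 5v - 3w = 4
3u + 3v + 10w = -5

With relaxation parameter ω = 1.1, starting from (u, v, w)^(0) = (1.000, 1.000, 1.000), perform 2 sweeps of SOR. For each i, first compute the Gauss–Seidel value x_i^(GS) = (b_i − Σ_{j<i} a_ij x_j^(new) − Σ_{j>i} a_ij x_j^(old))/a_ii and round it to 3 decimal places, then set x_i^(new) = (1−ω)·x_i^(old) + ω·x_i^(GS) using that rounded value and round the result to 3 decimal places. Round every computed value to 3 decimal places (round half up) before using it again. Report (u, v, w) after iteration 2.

(-2.303, 0.651, 0.082)

Iteration 1:
  u: GS value = (-8 - (1)·1.000 - (-4)·1.000) / (6) = -0.833;  u ← (1−ω)·1.000 + ω·-0.833 = -1.016
  v: GS value = (4 - (1)·-1.016 - (-3)·1.000) / (5) = 1.603;  v ← (1−ω)·1.000 + ω·1.603 = 1.663
  w: GS value = (-5 - (3)·-1.016 - (3)·1.663) / (10) = -0.694;  w ← (1−ω)·1.000 + ω·-0.694 = -0.863
Iteration 2:
  u: GS value = (-8 - (1)·1.663 - (-4)·-0.863) / (6) = -2.186;  u ← (1−ω)·-1.016 + ω·-2.186 = -2.303
  v: GS value = (4 - (1)·-2.303 - (-3)·-0.863) / (5) = 0.743;  v ← (1−ω)·1.663 + ω·0.743 = 0.651
  w: GS value = (-5 - (3)·-2.303 - (3)·0.651) / (10) = -0.004;  w ← (1−ω)·-0.863 + ω·-0.004 = 0.082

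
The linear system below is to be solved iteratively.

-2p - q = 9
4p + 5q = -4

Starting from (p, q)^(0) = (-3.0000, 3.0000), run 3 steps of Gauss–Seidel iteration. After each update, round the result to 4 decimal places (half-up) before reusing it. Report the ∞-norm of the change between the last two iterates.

0.2000

Iteration 1:
  p = (9 - (-1)·3.0000) / (-2) = -6.0000
  q = (-4 - (4)·-6.0000) / (5) = 4.0000
Iteration 2:
  p = (9 - (-1)·4.0000) / (-2) = -6.5000
  q = (-4 - (4)·-6.5000) / (5) = 4.4000
Iteration 3:
  p = (9 - (-1)·4.4000) / (-2) = -6.7000
  q = (-4 - (4)·-6.7000) / (5) = 4.5600
Change: (-0.2000, 0.1600) → max |·| = 0.2000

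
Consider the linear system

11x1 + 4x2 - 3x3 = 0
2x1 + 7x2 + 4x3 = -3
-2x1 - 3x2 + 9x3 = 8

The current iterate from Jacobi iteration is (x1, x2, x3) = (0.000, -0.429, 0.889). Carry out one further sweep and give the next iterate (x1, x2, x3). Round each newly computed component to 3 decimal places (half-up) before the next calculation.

One sweep:
  x1 = (0 - (4)·-0.429 - (-3)·0.889) / (11) = 0.398
  x2 = (-3 - (2)·0.000 - (4)·0.889) / (7) = -0.937
  x3 = (8 - (-2)·0.000 - (-3)·-0.429) / (9) = 0.746

(0.398, -0.937, 0.746)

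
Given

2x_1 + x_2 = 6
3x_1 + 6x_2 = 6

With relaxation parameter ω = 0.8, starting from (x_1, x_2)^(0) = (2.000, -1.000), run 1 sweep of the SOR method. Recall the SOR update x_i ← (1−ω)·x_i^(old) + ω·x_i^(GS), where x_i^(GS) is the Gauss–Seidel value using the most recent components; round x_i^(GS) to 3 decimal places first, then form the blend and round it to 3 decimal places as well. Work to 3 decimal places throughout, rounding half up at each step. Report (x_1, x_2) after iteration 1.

Iteration 1:
  x_1: GS value = (6 - (1)·-1.000) / (2) = 3.500;  x_1 ← (1−ω)·2.000 + ω·3.500 = 3.200
  x_2: GS value = (6 - (3)·3.200) / (6) = -0.600;  x_2 ← (1−ω)·-1.000 + ω·-0.600 = -0.680

(3.200, -0.680)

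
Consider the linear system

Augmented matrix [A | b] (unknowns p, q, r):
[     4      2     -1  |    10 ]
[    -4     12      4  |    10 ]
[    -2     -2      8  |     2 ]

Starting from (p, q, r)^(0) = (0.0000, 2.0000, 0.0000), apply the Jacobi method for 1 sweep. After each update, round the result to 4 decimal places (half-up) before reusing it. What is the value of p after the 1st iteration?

Iteration 1:
  p = (10 - (2)·2.0000 - (-1)·0.0000) / (4) = 1.5000
  q = (10 - (-4)·0.0000 - (4)·0.0000) / (12) = 0.8333
  r = (2 - (-2)·0.0000 - (-2)·2.0000) / (8) = 0.7500

1.5000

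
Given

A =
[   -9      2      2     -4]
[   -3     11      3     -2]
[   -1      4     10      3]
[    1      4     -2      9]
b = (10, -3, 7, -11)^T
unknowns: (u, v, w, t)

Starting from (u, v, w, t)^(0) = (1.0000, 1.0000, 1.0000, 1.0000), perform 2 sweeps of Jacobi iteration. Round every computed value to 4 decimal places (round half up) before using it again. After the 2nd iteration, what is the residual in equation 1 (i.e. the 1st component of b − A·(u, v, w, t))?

1.6843

Iteration 1:
  u = (10 - (2)·1.0000 - (2)·1.0000 - (-4)·1.0000) / (-9) = -1.1111
  v = (-3 - (-3)·1.0000 - (3)·1.0000 - (-2)·1.0000) / (11) = -0.0909
  w = (7 - (-1)·1.0000 - (4)·1.0000 - (3)·1.0000) / (10) = 0.1000
  t = (-11 - (1)·1.0000 - (4)·1.0000 - (-2)·1.0000) / (9) = -1.5556
Iteration 2:
  u = (10 - (2)·-0.0909 - (2)·0.1000 - (-4)·-1.5556) / (-9) = -0.4177
  v = (-3 - (-3)·-1.1111 - (3)·0.1000 - (-2)·-1.5556) / (11) = -0.8859
  w = (7 - (-1)·-1.1111 - (4)·-0.0909 - (3)·-1.5556) / (10) = 1.0919
  t = (-11 - (1)·-1.1111 - (4)·-0.0909 - (-2)·0.1000) / (9) = -1.0361
Residual b − A·x = (1.6843, 0.1439, 2.3152, 4.4700)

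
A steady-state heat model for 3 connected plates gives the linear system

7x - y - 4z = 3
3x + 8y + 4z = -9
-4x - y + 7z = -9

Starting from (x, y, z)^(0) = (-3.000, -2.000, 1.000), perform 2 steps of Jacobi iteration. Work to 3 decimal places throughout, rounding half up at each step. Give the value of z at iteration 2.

-0.949

Iteration 1:
  x = (3 - (-1)·-2.000 - (-4)·1.000) / (7) = 0.714
  y = (-9 - (3)·-3.000 - (4)·1.000) / (8) = -0.500
  z = (-9 - (-4)·-3.000 - (-1)·-2.000) / (7) = -3.286
Iteration 2:
  x = (3 - (-1)·-0.500 - (-4)·-3.286) / (7) = -1.521
  y = (-9 - (3)·0.714 - (4)·-3.286) / (8) = 0.250
  z = (-9 - (-4)·0.714 - (-1)·-0.500) / (7) = -0.949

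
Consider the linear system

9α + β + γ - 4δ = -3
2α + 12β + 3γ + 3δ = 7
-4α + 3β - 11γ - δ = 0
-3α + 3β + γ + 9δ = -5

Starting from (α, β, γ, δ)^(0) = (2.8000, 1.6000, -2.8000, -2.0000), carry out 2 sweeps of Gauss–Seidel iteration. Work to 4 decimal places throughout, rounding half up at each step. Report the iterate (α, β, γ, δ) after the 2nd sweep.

Iteration 1:
  α = (-3 - (1)·1.6000 - (1)·-2.8000 - (-4)·-2.0000) / (9) = -1.0889
  β = (7 - (2)·-1.0889 - (3)·-2.8000 - (3)·-2.0000) / (12) = 1.9648
  γ = (0 - (-4)·-1.0889 - (3)·1.9648 - (-1)·-2.0000) / (-11) = 1.1136
  δ = (-5 - (-3)·-1.0889 - (3)·1.9648 - (1)·1.1136) / (9) = -1.6972
Iteration 2:
  α = (-3 - (1)·1.9648 - (1)·1.1136 - (-4)·-1.6972) / (9) = -1.4297
  β = (7 - (2)·-1.4297 - (3)·1.1136 - (3)·-1.6972) / (12) = 0.9675
  γ = (0 - (-4)·-1.4297 - (3)·0.9675 - (-1)·-1.6972) / (-11) = 0.9380
  δ = (-5 - (-3)·-1.4297 - (3)·0.9675 - (1)·0.9380) / (9) = -1.4588

(-1.4297, 0.9675, 0.9380, -1.4588)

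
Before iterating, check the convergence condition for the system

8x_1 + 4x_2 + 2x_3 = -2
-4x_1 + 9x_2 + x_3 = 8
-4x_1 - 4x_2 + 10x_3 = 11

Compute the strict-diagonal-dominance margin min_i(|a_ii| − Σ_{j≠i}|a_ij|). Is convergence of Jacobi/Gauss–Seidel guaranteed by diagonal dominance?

row 1: |8| − (4+2) = 2
row 2: |9| − (4+1) = 4
row 3: |10| − (4+4) = 2
minimum over rows = 2 → strictly diagonally dominant (convergence guaranteed)

2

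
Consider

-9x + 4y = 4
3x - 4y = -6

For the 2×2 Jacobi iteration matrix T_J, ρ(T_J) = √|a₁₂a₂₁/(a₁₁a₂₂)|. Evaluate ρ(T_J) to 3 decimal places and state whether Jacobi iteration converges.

0.577

a₁₂a₂₁/(a₁₁a₂₂) = (4)·(3) / ((-9)·(-4)) = 0.333333
ρ = √|0.333333| = √0.333333 = 0.577
ρ < 1, so Jacobi converges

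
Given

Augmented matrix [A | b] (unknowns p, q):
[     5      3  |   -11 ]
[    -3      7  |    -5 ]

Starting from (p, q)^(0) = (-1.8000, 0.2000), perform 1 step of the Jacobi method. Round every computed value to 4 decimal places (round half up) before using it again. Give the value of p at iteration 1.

Iteration 1:
  p = (-11 - (3)·0.2000) / (5) = -2.3200
  q = (-5 - (-3)·-1.8000) / (7) = -1.4857

-2.3200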